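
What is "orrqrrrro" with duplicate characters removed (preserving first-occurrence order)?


Input: 'orrqrrrro'
Operation: keep first occurrence of each character
Scan: s[0]='o' new -> keep; s[1]='r' new -> keep; s[2]='r' seen -> skip; s[3]='q' new -> keep; s[4]='r' seen -> skip; s[5]='r' seen -> skip; s[6]='r' seen -> skip; s[7]='r' seen -> skip; s[8]='o' seen -> skip
Result: orq


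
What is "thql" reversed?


Input string: 'thql'
Operation: reverse character order
Original order: 't' -> 'h' -> 'q' -> 'l'
Reversed order: 'l' -> 'q' -> 'h' -> 't'
Result: lqht


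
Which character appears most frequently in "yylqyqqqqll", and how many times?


Input: 'yylqyqqqqll'
Operation: tally each character
Counts: 'l':3, 'q':5, 'y':3
Maximum: 'q' appears 5 times


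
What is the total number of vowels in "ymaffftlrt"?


Input string: 'ymaffftlrt'
Operation: count vowels (a, e, i, o, u)
Scan: s[0]='y', s[1]='m', s[2]='a' (vowel), s[3]='f', s[4]='f', s[5]='f', s[6]='t', s[7]='l', s[8]='r', s[9]='t'
Vowels found: 1
Result: 1


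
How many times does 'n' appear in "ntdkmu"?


Input string: 'ntdkmu'
Target character: 'n'
Scan each position: s[0]='n'
Matches found at indices: 0
Total: 1


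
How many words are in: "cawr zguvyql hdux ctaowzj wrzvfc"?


Input string: 'cawr zguvyql hdux ctaowzj wrzvfc'
Operation: split by spaces
Words found: 'cawr', 'zguvyql', 'hdux', 'ctaowzj', 'wrzvfc'
Word count: 5


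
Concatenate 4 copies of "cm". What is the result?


Input string: 'cm'
Operation: repeat 4 times
Concatenation: 'cm' + 'cm' + 'cm' + 'cm'
Result: cmcmcmcm


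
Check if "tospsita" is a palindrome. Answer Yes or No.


Input string: 'tospsita'
Reversed: 'atispsot'
Compare pairs: s[0]='t' vs s[7]='a' (mismatch), s[1]='o' vs s[6]='t' (mismatch), s[2]='s' vs s[5]='i' (mismatch), s[3]='p' vs s[4]='s' (mismatch)
Palindrome: No


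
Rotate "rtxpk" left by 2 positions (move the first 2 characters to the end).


Input: 'rtxpk', shift = 2
Operation: split at index 2 and swap parts
Front part s[0:2] = 'rt'
Back part s[2:] = 'xpk'
Rotated = back + front = 'xpk' + 'rt'
Result: xpkrt


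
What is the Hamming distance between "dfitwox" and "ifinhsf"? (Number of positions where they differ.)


String 1: 'dfitwox'
String 2: 'ifinhsf'
Compare each position: pos 0: 'd'!='i', pos 1: 'f'=='f', pos 2: 'i'=='i', pos 3: 't'!='n', pos 4: 'w'!='h', pos 5: 'o'!='s', pos 6: 'x'!='f'
Differing positions: 5
Hamming distance: 5


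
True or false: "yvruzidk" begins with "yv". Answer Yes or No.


Input string: 'yvruzidk'
Prefix to check: 'yv'
First 2 characters of input: 'yv'
Match: True
Result: Yes


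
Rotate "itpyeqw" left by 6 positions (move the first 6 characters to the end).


Input: 'itpyeqw', shift = 6
Operation: split at index 6 and swap parts
Front part s[0:6] = 'itpyeq'
Back part s[6:] = 'w'
Rotated = back + front = 'w' + 'itpyeq'
Result: witpyeq


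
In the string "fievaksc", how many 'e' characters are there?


Input string: 'fievaksc'
Target character: 'e'
Scan each position: s[2]='e'
Matches found at indices: 2
Total: 1


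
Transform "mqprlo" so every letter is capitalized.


Input string: 'mqprlo'
Operation: convert each letter to uppercase
Mapping: 'm'->'M', 'q'->'Q', 'p'->'P', 'r'->'R', 'l'->'L', 'o'->'O'
Result: MQPRLO


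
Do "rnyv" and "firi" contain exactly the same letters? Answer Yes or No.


String 1: 'rnyv' -> sorted: 'nrvy'
String 2: 'firi' -> sorted: 'fiir'
Compare sorted forms: 'nrvy' != 'fiir'
Anagram: No


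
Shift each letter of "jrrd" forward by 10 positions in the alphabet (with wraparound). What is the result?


Input: 'jrrd', shift = 10
Operation: for each letter, (position + 10) mod 26
Mapping: 'j'(9+10=19)->'t', 'r'(17+10=27, 27 mod 26=1)->'b', 'r'(17+10=27, 27 mod 26=1)->'b', 'd'(3+10=13)->'n'
Result: tbbn


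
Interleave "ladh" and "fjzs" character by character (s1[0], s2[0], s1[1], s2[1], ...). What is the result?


String 1: 'ladh'
String 2: 'fjzs'
Operation: alternate characters
Pairs: 'l'+'f', 'a'+'j', 'd'+'z', 'h'+'s'
Result: lfajdzhs


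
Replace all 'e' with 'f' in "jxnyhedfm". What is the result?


Input string: 'jxnyhedfm'
Operation: replace 'e' with 'f'
Positions of 'e': 5
After replacement: jxnyhfdfm


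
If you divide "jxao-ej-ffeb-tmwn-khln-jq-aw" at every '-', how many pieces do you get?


Input string: 'jxao-ej-ffeb-tmwn-khln-jq-aw'
Delimiter: '-'
Split result: 'jxao', 'ej', 'ffeb', 'tmwn', 'khln', 'jq', 'aw'
Number of parts: 7


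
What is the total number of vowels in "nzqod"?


Input string: 'nzqod'
Operation: count vowels (a, e, i, o, u)
Scan: s[0]='n', s[1]='z', s[2]='q', s[3]='o' (vowel), s[4]='d'
Vowels found: 1
Result: 1


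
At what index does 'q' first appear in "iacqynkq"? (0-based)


Input string: 'iacqynkq'
Target: 'q'
Scanning left to right: s[0]='i', s[1]='a', s[2]='c', s[3]='q'
First match at index: 3


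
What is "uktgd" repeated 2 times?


Input string: 'uktgd'
Operation: repeat 2 times
Concatenation: 'uktgd' + 'uktgd'
Result: uktgduktgd


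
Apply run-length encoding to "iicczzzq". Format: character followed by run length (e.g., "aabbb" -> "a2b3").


Input: 'iicczzzq'
Operation: identify consecutive runs
Runs: 'ii' -> i2, 'cc' -> c2, 'zzz' -> z3, 'q' -> q1
Encoded: i2c2z3q1


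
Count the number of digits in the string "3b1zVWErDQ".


Input string: '3b1zVWErDQ'
Operation: count digit characters (0-9)
Scan: '3'(digit), 'b', '1'(digit), 'z', 'V', 'W', 'E', 'r', 'D', 'Q'
Digits found: 2
Result: 2


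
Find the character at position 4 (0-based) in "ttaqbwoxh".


Input string: 'ttaqbwoxh'
Operation: get character at index 4
Index mapping: s[0]='t', s[1]='t', s[2]='a', s[3]='q', s[4]='b'
Result: 'b'


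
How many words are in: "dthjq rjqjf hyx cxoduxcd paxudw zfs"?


Input string: 'dthjq rjqjf hyx cxoduxcd paxudw zfs'
Operation: split by spaces
Words found: 'dthjq', 'rjqjf', 'hyx', 'cxoduxcd', 'paxudw', 'zfs'
Word count: 6


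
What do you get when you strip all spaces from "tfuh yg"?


Input string: 'tfuh yg'
Operation: remove all spaces
Words: 'tfuh', 'yg'
Join without spaces: tfuhyg


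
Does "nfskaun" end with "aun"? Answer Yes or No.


Input string: 'nfskaun'
Suffix to check: 'aun'
Last 3 characters of input: 'aun'
Match: True
Result: Yes


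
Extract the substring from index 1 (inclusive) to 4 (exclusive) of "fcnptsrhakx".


Input string: 'fcnptsrhakx'
Operation: slice [1:4]
Extract characters: s[1]='c', s[2]='n', s[3]='p'
Result: cnp


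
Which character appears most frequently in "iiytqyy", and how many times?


Input: 'iiytqyy'
Operation: tally each character
Counts: 'i':2, 'q':1, 't':1, 'y':3
Maximum: 'y' appears 3 times


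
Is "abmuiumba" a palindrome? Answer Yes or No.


Input string: 'abmuiumba'
Reversed: 'abmuiumba'
Compare pairs: s[0]='a' vs s[8]='a' (match), s[1]='b' vs s[7]='b' (match), s[2]='m' vs s[6]='m' (match), s[3]='u' vs s[5]='u' (match)
Palindrome: Yes


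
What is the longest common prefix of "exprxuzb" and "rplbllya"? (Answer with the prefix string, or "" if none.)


String 1: 'exprxuzb'
String 2: 'rplbllya'
Compare position by position:
pos 0: 'e' vs 'r' differ -> stop
Longest common prefix: "" (length 0)


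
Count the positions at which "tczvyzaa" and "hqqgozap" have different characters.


String 1: 'tczvyzaa'
String 2: 'hqqgozap'
Compare each position: pos 0: 't'!='h', pos 1: 'c'!='q', pos 2: 'z'!='q', pos 3: 'v'!='g', pos 4: 'y'!='o', pos 5: 'z'=='z', pos 6: 'a'=='a', pos 7: 'a'!='p'
Differing positions: 6
Hamming distance: 6


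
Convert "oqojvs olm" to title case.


Input string: 'oqojvs olm'
Operation: capitalize first letter of each word
Word transformations: 'oqojvs'->'Oqojvs', 'olm'->'Olm'
Result: Oqojvs Olm


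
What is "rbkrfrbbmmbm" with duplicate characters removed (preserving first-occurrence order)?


Input: 'rbkrfrbbmmbm'
Operation: keep first occurrence of each character
Scan: s[0]='r' new -> keep; s[1]='b' new -> keep; s[2]='k' new -> keep; s[3]='r' seen -> skip; s[4]='f' new -> keep; s[5]='r' seen -> skip; s[6]='b' seen -> skip; s[7]='b' seen -> skip; s[8]='m' new -> keep; s[9]='m' seen -> skip; s[10]='b' seen -> skip; s[11]='m' seen -> skip
Result: rbkfm


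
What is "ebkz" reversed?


Input string: 'ebkz'
Operation: reverse character order
Original order: 'e' -> 'b' -> 'k' -> 'z'
Reversed order: 'z' -> 'k' -> 'b' -> 'e'
Result: zkbe


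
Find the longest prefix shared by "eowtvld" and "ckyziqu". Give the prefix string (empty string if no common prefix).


String 1: 'eowtvld'
String 2: 'ckyziqu'
Compare position by position:
pos 0: 'e' vs 'c' differ -> stop
Longest common prefix: "" (length 0)


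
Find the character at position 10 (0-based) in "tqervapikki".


Input string: 'tqervapikki'
Operation: get character at index 10
Index mapping: s[0]='t', s[1]='q', s[2]='e', s[3]='r', s[4]='v', s[5]='a', s[6]='p', s[7]='i', s[8]='k', s[9]='k', s[10]='i'
Result: 'i'


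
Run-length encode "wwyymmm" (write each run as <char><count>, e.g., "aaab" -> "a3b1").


Input: 'wwyymmm'
Operation: identify consecutive runs
Runs: 'ww' -> w2, 'yy' -> y2, 'mmm' -> m3
Encoded: w2y2m3


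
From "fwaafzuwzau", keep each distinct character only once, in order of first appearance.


Input: 'fwaafzuwzau'
Operation: keep first occurrence of each character
Scan: s[0]='f' new -> keep; s[1]='w' new -> keep; s[2]='a' new -> keep; s[3]='a' seen -> skip; s[4]='f' seen -> skip; s[5]='z' new -> keep; s[6]='u' new -> keep; s[7]='w' seen -> skip; s[8]='z' seen -> skip; s[9]='a' seen -> skip; s[10]='u' seen -> skip
Result: fwazu


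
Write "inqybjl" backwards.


Input string: 'inqybjl'
Operation: reverse character order
Original order: 'i' -> 'n' -> 'q' -> 'y' -> 'b' -> 'j' -> 'l'
Reversed order: 'l' -> 'j' -> 'b' -> 'y' -> 'q' -> 'n' -> 'i'
Result: ljbyqni


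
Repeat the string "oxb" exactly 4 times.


Input string: 'oxb'
Operation: repeat 4 times
Concatenation: 'oxb' + 'oxb' + 'oxb' + 'oxb'
Result: oxboxboxboxb


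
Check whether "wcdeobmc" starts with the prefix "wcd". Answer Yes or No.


Input string: 'wcdeobmc'
Prefix to check: 'wcd'
First 3 characters of input: 'wcd'
Match: True
Result: Yes


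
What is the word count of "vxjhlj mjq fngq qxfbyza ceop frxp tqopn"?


Input string: 'vxjhlj mjq fngq qxfbyza ceop frxp tqopn'
Operation: split by spaces
Words found: 'vxjhlj', 'mjq', 'fngq', 'qxfbyza', 'ceop', 'frxp', 'tqopn'
Word count: 7


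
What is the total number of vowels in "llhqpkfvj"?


Input string: 'llhqpkfvj'
Operation: count vowels (a, e, i, o, u)
Scan: s[0]='l', s[1]='l', s[2]='h', s[3]='q', s[4]='p', s[5]='k', s[6]='f', s[7]='v', s[8]='j'
Vowels found: 0
Result: 0


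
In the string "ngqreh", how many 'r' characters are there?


Input string: 'ngqreh'
Target character: 'r'
Scan each position: s[3]='r'
Matches found at indices: 3
Total: 1


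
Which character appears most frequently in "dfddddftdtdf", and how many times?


Input: 'dfddddftdtdf'
Operation: tally each character
Counts: 'd':7, 'f':3, 't':2
Maximum: 'd' appears 7 times


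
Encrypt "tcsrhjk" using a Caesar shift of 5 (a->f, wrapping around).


Input: 'tcsrhjk', shift = 5
Operation: for each letter, (position + 5) mod 26
Mapping: 't'(19+5=24)->'y', 'c'(2+5=7)->'h', 's'(18+5=23)->'x', 'r'(17+5=22)->'w', 'h'(7+5=12)->'m', 'j'(9+5=14)->'o', 'k'(10+5=15)->'p'
Result: yhxwmop


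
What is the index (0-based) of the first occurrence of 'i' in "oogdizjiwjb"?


Input string: 'oogdizjiwjb'
Target: 'i'
Scanning left to right: s[0]='o', s[1]='o', s[2]='g', s[3]='d', s[4]='i'
First match at index: 4


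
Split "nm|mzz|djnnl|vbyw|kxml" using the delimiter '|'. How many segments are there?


Input string: 'nm|mzz|djnnl|vbyw|kxml'
Delimiter: '|'
Split result: 'nm', 'mzz', 'djnnl', 'vbyw', 'kxml'
Number of parts: 5


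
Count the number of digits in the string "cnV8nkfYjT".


Input string: 'cnV8nkfYjT'
Operation: count digit characters (0-9)
Scan: 'c', 'n', 'V', '8'(digit), 'n', 'k', 'f', 'Y', 'j', 'T'
Digits found: 1
Result: 1


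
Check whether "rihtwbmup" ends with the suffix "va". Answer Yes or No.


Input string: 'rihtwbmup'
Suffix to check: 'va'
Last 2 characters of input: 'up'
Match: False
Result: No


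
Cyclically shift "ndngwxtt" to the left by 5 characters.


Input: 'ndngwxtt', shift = 5
Operation: split at index 5 and swap parts
Front part s[0:5] = 'ndngw'
Back part s[5:] = 'xtt'
Rotated = back + front = 'xtt' + 'ndngw'
Result: xttndngw


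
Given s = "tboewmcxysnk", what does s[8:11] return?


Input string: 'tboewmcxysnk'
Operation: slice [8:11]
Extract characters: s[8]='y', s[9]='s', s[10]='n'
Result: ysn


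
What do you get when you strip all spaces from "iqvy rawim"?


Input string: 'iqvy rawim'
Operation: remove all spaces
Words: 'iqvy', 'rawim'
Join without spaces: iqvyrawim


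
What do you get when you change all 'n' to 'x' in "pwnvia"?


Input string: 'pwnvia'
Operation: replace 'n' with 'x'
Positions of 'n': 2
After replacement: pwxvia


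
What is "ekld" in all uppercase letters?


Input string: 'ekld'
Operation: convert each letter to uppercase
Mapping: 'e'->'E', 'k'->'K', 'l'->'L', 'd'->'D'
Result: EKLD


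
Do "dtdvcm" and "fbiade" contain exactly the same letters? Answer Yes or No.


String 1: 'dtdvcm' -> sorted: 'cddmtv'
String 2: 'fbiade' -> sorted: 'abdefi'
Compare sorted forms: 'cddmtv' != 'abdefi'
Anagram: No


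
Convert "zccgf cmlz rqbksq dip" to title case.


Input string: 'zccgf cmlz rqbksq dip'
Operation: capitalize first letter of each word
Word transformations: 'zccgf'->'Zccgf', 'cmlz'->'Cmlz', 'rqbksq'->'Rqbksq', 'dip'->'Dip'
Result: Zccgf Cmlz Rqbksq Dip


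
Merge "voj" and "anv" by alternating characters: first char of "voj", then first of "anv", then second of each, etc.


String 1: 'voj'
String 2: 'anv'
Operation: alternate characters
Pairs: 'v'+'a', 'o'+'n', 'j'+'v'
Result: vaonjv


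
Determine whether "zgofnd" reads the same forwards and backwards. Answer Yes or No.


Input string: 'zgofnd'
Reversed: 'dnfogz'
Compare pairs: s[0]='z' vs s[5]='d' (mismatch), s[1]='g' vs s[4]='n' (mismatch), s[2]='o' vs s[3]='f' (mismatch)
Palindrome: No


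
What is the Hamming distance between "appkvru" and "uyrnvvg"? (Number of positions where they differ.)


String 1: 'appkvru'
String 2: 'uyrnvvg'
Compare each position: pos 0: 'a'!='u', pos 1: 'p'!='y', pos 2: 'p'!='r', pos 3: 'k'!='n', pos 4: 'v'=='v', pos 5: 'r'!='v', pos 6: 'u'!='g'
Differing positions: 6
Hamming distance: 6


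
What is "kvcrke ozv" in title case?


Input string: 'kvcrke ozv'
Operation: capitalize first letter of each word
Word transformations: 'kvcrke'->'Kvcrke', 'ozv'->'Ozv'
Result: Kvcrke Ozv


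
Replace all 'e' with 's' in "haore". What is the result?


Input string: 'haore'
Operation: replace 'e' with 's'
Positions of 'e': 4
After replacement: haors


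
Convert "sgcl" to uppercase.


Input string: 'sgcl'
Operation: convert each letter to uppercase
Mapping: 's'->'S', 'g'->'G', 'c'->'C', 'l'->'L'
Result: SGCL


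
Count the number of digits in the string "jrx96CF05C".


Input string: 'jrx96CF05C'
Operation: count digit characters (0-9)
Scan: 'j', 'r', 'x', '9'(digit), '6'(digit), 'C', 'F', '0'(digit), '5'(digit), 'C'
Digits found: 4
Result: 4


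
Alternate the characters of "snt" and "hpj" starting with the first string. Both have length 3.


String 1: 'snt'
String 2: 'hpj'
Operation: alternate characters
Pairs: 's'+'h', 'n'+'p', 't'+'j'
Result: shnptj


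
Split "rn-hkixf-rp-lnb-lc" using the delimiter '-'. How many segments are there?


Input string: 'rn-hkixf-rp-lnb-lc'
Delimiter: '-'
Split result: 'rn', 'hkixf', 'rp', 'lnb', 'lc'
Number of parts: 5


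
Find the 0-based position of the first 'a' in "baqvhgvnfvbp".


Input string: 'baqvhgvnfvbp'
Target: 'a'
Scanning left to right: s[0]='b', s[1]='a'
First match at index: 1


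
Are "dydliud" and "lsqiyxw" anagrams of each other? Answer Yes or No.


String 1: 'dydliud' -> sorted: 'dddiluy'
String 2: 'lsqiyxw' -> sorted: 'ilqswxy'
Compare sorted forms: 'dddiluy' != 'ilqswxy'
Anagram: No


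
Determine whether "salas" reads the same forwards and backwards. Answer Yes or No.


Input string: 'salas'
Reversed: 'salas'
Compare pairs: s[0]='s' vs s[4]='s' (match), s[1]='a' vs s[3]='a' (match)
Palindrome: Yes


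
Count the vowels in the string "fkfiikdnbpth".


Input string: 'fkfiikdnbpth'
Operation: count vowels (a, e, i, o, u)
Scan: s[0]='f', s[1]='k', s[2]='f', s[3]='i' (vowel), s[4]='i' (vowel), s[5]='k', s[6]='d', s[7]='n', s[8]='b', s[9]='p', s[10]='t', s[11]='h'
Vowels found: 2
Result: 2


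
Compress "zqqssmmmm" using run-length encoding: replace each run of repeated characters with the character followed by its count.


Input: 'zqqssmmmm'
Operation: identify consecutive runs
Runs: 'z' -> z1, 'qq' -> q2, 'ss' -> s2, 'mmmm' -> m4
Encoded: z1q2s2m4


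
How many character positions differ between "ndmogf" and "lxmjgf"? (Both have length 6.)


String 1: 'ndmogf'
String 2: 'lxmjgf'
Compare each position: pos 0: 'n'!='l', pos 1: 'd'!='x', pos 2: 'm'=='m', pos 3: 'o'!='j', pos 4: 'g'=='g', pos 5: 'f'=='f'
Differing positions: 3
Hamming distance: 3


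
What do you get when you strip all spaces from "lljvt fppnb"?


Input string: 'lljvt fppnb'
Operation: remove all spaces
Words: 'lljvt', 'fppnb'
Join without spaces: lljvtfppnb


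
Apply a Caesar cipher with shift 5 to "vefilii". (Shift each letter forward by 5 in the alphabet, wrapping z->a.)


Input: 'vefilii', shift = 5
Operation: for each letter, (position + 5) mod 26
Mapping: 'v'(21+5=26, 26 mod 26=0)->'a', 'e'(4+5=9)->'j', 'f'(5+5=10)->'k', 'i'(8+5=13)->'n', 'l'(11+5=16)->'q', 'i'(8+5=13)->'n', 'i'(8+5=13)->'n'
Result: ajknqnn


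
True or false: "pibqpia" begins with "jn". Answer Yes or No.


Input string: 'pibqpia'
Prefix to check: 'jn'
First 2 characters of input: 'pi'
Match: False
Result: No


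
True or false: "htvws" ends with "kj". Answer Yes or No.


Input string: 'htvws'
Suffix to check: 'kj'
Last 2 characters of input: 'ws'
Match: False
Result: No


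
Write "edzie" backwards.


Input string: 'edzie'
Operation: reverse character order
Original order: 'e' -> 'd' -> 'z' -> 'i' -> 'e'
Reversed order: 'e' -> 'i' -> 'z' -> 'd' -> 'e'
Result: eizde


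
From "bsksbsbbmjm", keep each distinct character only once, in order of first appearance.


Input: 'bsksbsbbmjm'
Operation: keep first occurrence of each character
Scan: s[0]='b' new -> keep; s[1]='s' new -> keep; s[2]='k' new -> keep; s[3]='s' seen -> skip; s[4]='b' seen -> skip; s[5]='s' seen -> skip; s[6]='b' seen -> skip; s[7]='b' seen -> skip; s[8]='m' new -> keep; s[9]='j' new -> keep; s[10]='m' seen -> skip
Result: bskmj


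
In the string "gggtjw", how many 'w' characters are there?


Input string: 'gggtjw'
Target character: 'w'
Scan each position: s[5]='w'
Matches found at indices: 5
Total: 1


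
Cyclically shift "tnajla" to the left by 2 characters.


Input: 'tnajla', shift = 2
Operation: split at index 2 and swap parts
Front part s[0:2] = 'tn'
Back part s[2:] = 'ajla'
Rotated = back + front = 'ajla' + 'tn'
Result: ajlatn


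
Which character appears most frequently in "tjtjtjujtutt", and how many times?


Input: 'tjtjtjujtutt'
Operation: tally each character
Counts: 'j':4, 't':6, 'u':2
Maximum: 't' appears 6 times


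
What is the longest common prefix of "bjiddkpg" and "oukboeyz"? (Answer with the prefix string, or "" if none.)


String 1: 'bjiddkpg'
String 2: 'oukboeyz'
Compare position by position:
pos 0: 'b' vs 'o' differ -> stop
Longest common prefix: "" (length 0)


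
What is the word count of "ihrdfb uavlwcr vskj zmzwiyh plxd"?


Input string: 'ihrdfb uavlwcr vskj zmzwiyh plxd'
Operation: split by spaces
Words found: 'ihrdfb', 'uavlwcr', 'vskj', 'zmzwiyh', 'plxd'
Word count: 5


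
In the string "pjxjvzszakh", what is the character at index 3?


Input string: 'pjxjvzszakh'
Operation: get character at index 3
Index mapping: s[0]='p', s[1]='j', s[2]='x', s[3]='j'
Result: 'j'


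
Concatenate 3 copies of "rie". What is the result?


Input string: 'rie'
Operation: repeat 3 times
Concatenation: 'rie' + 'rie' + 'rie'
Result: rierierie


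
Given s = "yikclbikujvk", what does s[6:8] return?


Input string: 'yikclbikujvk'
Operation: slice [6:8]
Extract characters: s[6]='i', s[7]='k'
Result: ik


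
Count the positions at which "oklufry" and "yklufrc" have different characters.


String 1: 'oklufry'
String 2: 'yklufrc'
Compare each position: pos 0: 'o'!='y', pos 1: 'k'=='k', pos 2: 'l'=='l', pos 3: 'u'=='u', pos 4: 'f'=='f', pos 5: 'r'=='r', pos 6: 'y'!='c'
Differing positions: 2
Hamming distance: 2


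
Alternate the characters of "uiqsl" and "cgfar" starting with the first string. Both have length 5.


String 1: 'uiqsl'
String 2: 'cgfar'
Operation: alternate characters
Pairs: 'u'+'c', 'i'+'g', 'q'+'f', 's'+'a', 'l'+'r'
Result: ucigqfsalr


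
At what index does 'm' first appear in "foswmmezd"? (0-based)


Input string: 'foswmmezd'
Target: 'm'
Scanning left to right: s[0]='f', s[1]='o', s[2]='s', s[3]='w', s[4]='m'
First match at index: 4


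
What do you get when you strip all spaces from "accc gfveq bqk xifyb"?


Input string: 'accc gfveq bqk xifyb'
Operation: remove all spaces
Words: 'accc', 'gfveq', 'bqk', 'xifyb'
Join without spaces: acccgfveqbqkxifyb


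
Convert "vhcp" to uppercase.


Input string: 'vhcp'
Operation: convert each letter to uppercase
Mapping: 'v'->'V', 'h'->'H', 'c'->'C', 'p'->'P'
Result: VHCP


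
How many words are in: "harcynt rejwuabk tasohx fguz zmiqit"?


Input string: 'harcynt rejwuabk tasohx fguz zmiqit'
Operation: split by spaces
Words found: 'harcynt', 'rejwuabk', 'tasohx', 'fguz', 'zmiqit'
Word count: 5


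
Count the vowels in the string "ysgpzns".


Input string: 'ysgpzns'
Operation: count vowels (a, e, i, o, u)
Scan: s[0]='y', s[1]='s', s[2]='g', s[3]='p', s[4]='z', s[5]='n', s[6]='s'
Vowels found: 0
Result: 0


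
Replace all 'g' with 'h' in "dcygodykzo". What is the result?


Input string: 'dcygodykzo'
Operation: replace 'g' with 'h'
Positions of 'g': 3
After replacement: dcyhodykzo


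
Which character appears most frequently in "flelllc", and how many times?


Input: 'flelllc'
Operation: tally each character
Counts: 'c':1, 'e':1, 'f':1, 'l':4
Maximum: 'l' appears 4 times


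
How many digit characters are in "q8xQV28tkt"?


Input string: 'q8xQV28tkt'
Operation: count digit characters (0-9)
Scan: 'q', '8'(digit), 'x', 'Q', 'V', '2'(digit), '8'(digit), 't', 'k', 't'
Digits found: 3
Result: 3


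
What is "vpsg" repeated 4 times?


Input string: 'vpsg'
Operation: repeat 4 times
Concatenation: 'vpsg' + 'vpsg' + 'vpsg' + 'vpsg'
Result: vpsgvpsgvpsgvpsg


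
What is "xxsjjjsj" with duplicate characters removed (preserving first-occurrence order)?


Input: 'xxsjjjsj'
Operation: keep first occurrence of each character
Scan: s[0]='x' new -> keep; s[1]='x' seen -> skip; s[2]='s' new -> keep; s[3]='j' new -> keep; s[4]='j' seen -> skip; s[5]='j' seen -> skip; s[6]='s' seen -> skip; s[7]='j' seen -> skip
Result: xsj


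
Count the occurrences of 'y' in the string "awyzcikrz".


Input string: 'awyzcikrz'
Target character: 'y'
Scan each position: s[2]='y'
Matches found at indices: 2
Total: 1


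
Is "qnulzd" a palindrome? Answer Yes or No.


Input string: 'qnulzd'
Reversed: 'dzlunq'
Compare pairs: s[0]='q' vs s[5]='d' (mismatch), s[1]='n' vs s[4]='z' (mismatch), s[2]='u' vs s[3]='l' (mismatch)
Palindrome: No


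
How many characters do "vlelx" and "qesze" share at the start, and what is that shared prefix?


String 1: 'vlelx'
String 2: 'qesze'
Compare position by position:
pos 0: 'v' vs 'q' differ -> stop
Longest common prefix: "" (length 0)


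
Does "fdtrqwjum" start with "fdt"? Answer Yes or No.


Input string: 'fdtrqwjum'
Prefix to check: 'fdt'
First 3 characters of input: 'fdt'
Match: True
Result: Yes


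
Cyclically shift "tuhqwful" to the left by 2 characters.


Input: 'tuhqwful', shift = 2
Operation: split at index 2 and swap parts
Front part s[0:2] = 'tu'
Back part s[2:] = 'hqwful'
Rotated = back + front = 'hqwful' + 'tu'
Result: hqwfultu


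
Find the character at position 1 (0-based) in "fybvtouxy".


Input string: 'fybvtouxy'
Operation: get character at index 1
Index mapping: s[0]='f', s[1]='y'
Result: 'y'


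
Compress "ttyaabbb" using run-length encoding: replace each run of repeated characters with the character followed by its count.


Input: 'ttyaabbb'
Operation: identify consecutive runs
Runs: 'tt' -> t2, 'y' -> y1, 'aa' -> a2, 'bbb' -> b3
Encoded: t2y1a2b3


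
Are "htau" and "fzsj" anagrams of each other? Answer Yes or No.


String 1: 'htau' -> sorted: 'ahtu'
String 2: 'fzsj' -> sorted: 'fjsz'
Compare sorted forms: 'ahtu' != 'fjsz'
Anagram: No


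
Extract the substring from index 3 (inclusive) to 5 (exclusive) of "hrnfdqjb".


Input string: 'hrnfdqjb'
Operation: slice [3:5]
Extract characters: s[3]='f', s[4]='d'
Result: fd


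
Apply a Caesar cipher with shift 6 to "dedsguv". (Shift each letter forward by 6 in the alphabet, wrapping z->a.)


Input: 'dedsguv', shift = 6
Operation: for each letter, (position + 6) mod 26
Mapping: 'd'(3+6=9)->'j', 'e'(4+6=10)->'k', 'd'(3+6=9)->'j', 's'(18+6=24)->'y', 'g'(6+6=12)->'m', 'u'(20+6=26, 26 mod 26=0)->'a', 'v'(21+6=27, 27 mod 26=1)->'b'
Result: jkjymab


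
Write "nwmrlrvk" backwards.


Input string: 'nwmrlrvk'
Operation: reverse character order
Original order: 'n' -> 'w' -> 'm' -> 'r' -> 'l' -> 'r' -> 'v' -> 'k'
Reversed order: 'k' -> 'v' -> 'r' -> 'l' -> 'r' -> 'm' -> 'w' -> 'n'
Result: kvrlrmwn


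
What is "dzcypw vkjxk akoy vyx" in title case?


Input string: 'dzcypw vkjxk akoy vyx'
Operation: capitalize first letter of each word
Word transformations: 'dzcypw'->'Dzcypw', 'vkjxk'->'Vkjxk', 'akoy'->'Akoy', 'vyx'->'Vyx'
Result: Dzcypw Vkjxk Akoy Vyx


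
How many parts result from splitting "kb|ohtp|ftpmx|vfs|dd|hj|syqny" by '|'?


Input string: 'kb|ohtp|ftpmx|vfs|dd|hj|syqny'
Delimiter: '|'
Split result: 'kb', 'ohtp', 'ftpmx', 'vfs', 'dd', 'hj', 'syqny'
Number of parts: 7


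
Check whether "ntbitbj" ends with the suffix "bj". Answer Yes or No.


Input string: 'ntbitbj'
Suffix to check: 'bj'
Last 2 characters of input: 'bj'
Match: True
Result: Yes


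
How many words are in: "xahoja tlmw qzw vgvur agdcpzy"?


Input string: 'xahoja tlmw qzw vgvur agdcpzy'
Operation: split by spaces
Words found: 'xahoja', 'tlmw', 'qzw', 'vgvur', 'agdcpzy'
Word count: 5


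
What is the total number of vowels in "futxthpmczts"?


Input string: 'futxthpmczts'
Operation: count vowels (a, e, i, o, u)
Scan: s[0]='f', s[1]='u' (vowel), s[2]='t', s[3]='x', s[4]='t', s[5]='h', s[6]='p', s[7]='m', s[8]='c', s[9]='z', s[10]='t', s[11]='s'
Vowels found: 1
Result: 1


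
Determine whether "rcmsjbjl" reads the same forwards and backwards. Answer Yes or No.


Input string: 'rcmsjbjl'
Reversed: 'ljbjsmcr'
Compare pairs: s[0]='r' vs s[7]='l' (mismatch), s[1]='c' vs s[6]='j' (mismatch), s[2]='m' vs s[5]='b' (mismatch), s[3]='s' vs s[4]='j' (mismatch)
Palindrome: No


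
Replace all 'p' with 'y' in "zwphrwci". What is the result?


Input string: 'zwphrwci'
Operation: replace 'p' with 'y'
Positions of 'p': 2
After replacement: zwyhrwci


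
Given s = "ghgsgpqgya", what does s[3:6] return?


Input string: 'ghgsgpqgya'
Operation: slice [3:6]
Extract characters: s[3]='s', s[4]='g', s[5]='p'
Result: sgp


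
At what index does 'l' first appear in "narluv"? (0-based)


Input string: 'narluv'
Target: 'l'
Scanning left to right: s[0]='n', s[1]='a', s[2]='r', s[3]='l'
First match at index: 3


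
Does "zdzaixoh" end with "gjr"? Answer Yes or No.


Input string: 'zdzaixoh'
Suffix to check: 'gjr'
Last 3 characters of input: 'xoh'
Match: False
Result: No


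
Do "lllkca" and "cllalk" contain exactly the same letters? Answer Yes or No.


String 1: 'lllkca' -> sorted: 'acklll'
String 2: 'cllalk' -> sorted: 'acklll'
Compare sorted forms: 'acklll' == 'acklll'
Anagram: Yes


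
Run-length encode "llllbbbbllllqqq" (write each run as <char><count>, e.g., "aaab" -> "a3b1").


Input: 'llllbbbbllllqqq'
Operation: identify consecutive runs
Runs: 'llll' -> l4, 'bbbb' -> b4, 'llll' -> l4, 'qqq' -> q3
Encoded: l4b4l4q3


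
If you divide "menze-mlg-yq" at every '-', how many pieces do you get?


Input string: 'menze-mlg-yq'
Delimiter: '-'
Split result: 'menze', 'mlg', 'yq'
Number of parts: 3


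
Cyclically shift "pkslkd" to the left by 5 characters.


Input: 'pkslkd', shift = 5
Operation: split at index 5 and swap parts
Front part s[0:5] = 'pkslk'
Back part s[5:] = 'd'
Rotated = back + front = 'd' + 'pkslk'
Result: dpkslk


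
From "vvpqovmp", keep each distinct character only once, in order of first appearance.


Input: 'vvpqovmp'
Operation: keep first occurrence of each character
Scan: s[0]='v' new -> keep; s[1]='v' seen -> skip; s[2]='p' new -> keep; s[3]='q' new -> keep; s[4]='o' new -> keep; s[5]='v' seen -> skip; s[6]='m' new -> keep; s[7]='p' seen -> skip
Result: vpqom


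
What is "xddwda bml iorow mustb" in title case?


Input string: 'xddwda bml iorow mustb'
Operation: capitalize first letter of each word
Word transformations: 'xddwda'->'Xddwda', 'bml'->'Bml', 'iorow'->'Iorow', 'mustb'->'Mustb'
Result: Xddwda Bml Iorow Mustb


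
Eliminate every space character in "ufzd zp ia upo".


Input string: 'ufzd zp ia upo'
Operation: remove all spaces
Words: 'ufzd', 'zp', 'ia', 'upo'
Join without spaces: ufzdzpiaupo


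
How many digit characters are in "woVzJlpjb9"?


Input string: 'woVzJlpjb9'
Operation: count digit characters (0-9)
Scan: 'w', 'o', 'V', 'z', 'J', 'l', 'p', 'j', 'b', '9'(digit)
Digits found: 1
Result: 1


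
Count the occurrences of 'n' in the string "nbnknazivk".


Input string: 'nbnknazivk'
Target character: 'n'
Scan each position: s[0]='n', s[2]='n', s[4]='n'
Matches found at indices: 0, 2, 4
Total: 3


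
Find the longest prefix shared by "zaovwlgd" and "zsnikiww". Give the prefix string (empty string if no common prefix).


String 1: 'zaovwlgd'
String 2: 'zsnikiww'
Compare position by position:
pos 0: 'z' vs 'z' match
pos 1: 'a' vs 's' differ -> stop
Longest common prefix: "z" (length 1)


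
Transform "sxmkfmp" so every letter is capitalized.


Input string: 'sxmkfmp'
Operation: convert each letter to uppercase
Mapping: 's'->'S', 'x'->'X', 'm'->'M', 'k'->'K', 'f'->'F', 'm'->'M', 'p'->'P'
Result: SXMKFMP


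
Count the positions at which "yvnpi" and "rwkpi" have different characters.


String 1: 'yvnpi'
String 2: 'rwkpi'
Compare each position: pos 0: 'y'!='r', pos 1: 'v'!='w', pos 2: 'n'!='k', pos 3: 'p'=='p', pos 4: 'i'=='i'
Differing positions: 3
Hamming distance: 3


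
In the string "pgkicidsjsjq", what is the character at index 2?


Input string: 'pgkicidsjsjq'
Operation: get character at index 2
Index mapping: s[0]='p', s[1]='g', s[2]='k'
Result: 'k'


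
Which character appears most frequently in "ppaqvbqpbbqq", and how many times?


Input: 'ppaqvbqpbbqq'
Operation: tally each character
Counts: 'a':1, 'b':3, 'p':3, 'q':4, 'v':1
Maximum: 'q' appears 4 times


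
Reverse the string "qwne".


Input string: 'qwne'
Operation: reverse character order
Original order: 'q' -> 'w' -> 'n' -> 'e'
Reversed order: 'e' -> 'n' -> 'w' -> 'q'
Result: enwq


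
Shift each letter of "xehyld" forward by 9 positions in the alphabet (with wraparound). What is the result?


Input: 'xehyld', shift = 9
Operation: for each letter, (position + 9) mod 26
Mapping: 'x'(23+9=32, 32 mod 26=6)->'g', 'e'(4+9=13)->'n', 'h'(7+9=16)->'q', 'y'(24+9=33, 33 mod 26=7)->'h', 'l'(11+9=20)->'u', 'd'(3+9=12)->'m'
Result: gnqhum


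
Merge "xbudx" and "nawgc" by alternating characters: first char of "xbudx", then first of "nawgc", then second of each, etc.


String 1: 'xbudx'
String 2: 'nawgc'
Operation: alternate characters
Pairs: 'x'+'n', 'b'+'a', 'u'+'w', 'd'+'g', 'x'+'c'
Result: xnbauwdgxc


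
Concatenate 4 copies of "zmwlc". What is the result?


Input string: 'zmwlc'
Operation: repeat 4 times
Concatenation: 'zmwlc' + 'zmwlc' + 'zmwlc' + 'zmwlc'
Result: zmwlczmwlczmwlczmwlc


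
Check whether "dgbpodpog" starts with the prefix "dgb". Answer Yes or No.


Input string: 'dgbpodpog'
Prefix to check: 'dgb'
First 3 characters of input: 'dgb'
Match: True
Result: Yes


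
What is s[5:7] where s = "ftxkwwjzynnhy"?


Input string: 'ftxkwwjzynnhy'
Operation: slice [5:7]
Extract characters: s[5]='w', s[6]='j'
Result: wj


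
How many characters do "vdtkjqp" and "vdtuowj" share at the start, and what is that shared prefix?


String 1: 'vdtkjqp'
String 2: 'vdtuowj'
Compare position by position:
pos 0: 'v' vs 'v' match
pos 1: 'd' vs 'd' match
pos 2: 't' vs 't' match
pos 3: 'k' vs 'u' differ -> stop
Longest common prefix: "vdt" (length 3)


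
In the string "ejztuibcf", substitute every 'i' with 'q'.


Input string: 'ejztuibcf'
Operation: replace 'i' with 'q'
Positions of 'i': 5
After replacement: ejztuqbcf


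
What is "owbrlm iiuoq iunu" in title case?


Input string: 'owbrlm iiuoq iunu'
Operation: capitalize first letter of each word
Word transformations: 'owbrlm'->'Owbrlm', 'iiuoq'->'Iiuoq', 'iunu'->'Iunu'
Result: Owbrlm Iiuoq Iunu


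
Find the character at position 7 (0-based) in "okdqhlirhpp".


Input string: 'okdqhlirhpp'
Operation: get character at index 7
Index mapping: s[0]='o', s[1]='k', s[2]='d', s[3]='q', s[4]='h', s[5]='l', s[6]='i', s[7]='r'
Result: 'r'


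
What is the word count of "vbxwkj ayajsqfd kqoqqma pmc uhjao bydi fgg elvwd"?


Input string: 'vbxwkj ayajsqfd kqoqqma pmc uhjao bydi fgg elvwd'
Operation: split by spaces
Words found: 'vbxwkj', 'ayajsqfd', 'kqoqqma', 'pmc', 'uhjao', 'bydi', 'fgg', 'elvwd'
Word count: 8


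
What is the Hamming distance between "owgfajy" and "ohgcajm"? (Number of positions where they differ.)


String 1: 'owgfajy'
String 2: 'ohgcajm'
Compare each position: pos 0: 'o'=='o', pos 1: 'w'!='h', pos 2: 'g'=='g', pos 3: 'f'!='c', pos 4: 'a'=='a', pos 5: 'j'=='j', pos 6: 'y'!='m'
Differing positions: 3
Hamming distance: 3


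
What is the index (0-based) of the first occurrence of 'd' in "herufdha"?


Input string: 'herufdha'
Target: 'd'
Scanning left to right: s[0]='h', s[1]='e', s[2]='r', s[3]='u', s[4]='f', s[5]='d'
First match at index: 5


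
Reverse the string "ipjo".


Input string: 'ipjo'
Operation: reverse character order
Original order: 'i' -> 'p' -> 'j' -> 'o'
Reversed order: 'o' -> 'j' -> 'p' -> 'i'
Result: ojpi


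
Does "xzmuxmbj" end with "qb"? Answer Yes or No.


Input string: 'xzmuxmbj'
Suffix to check: 'qb'
Last 2 characters of input: 'bj'
Match: False
Result: No


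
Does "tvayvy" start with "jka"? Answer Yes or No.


Input string: 'tvayvy'
Prefix to check: 'jka'
First 3 characters of input: 'tva'
Match: False
Result: No


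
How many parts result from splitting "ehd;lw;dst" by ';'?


Input string: 'ehd;lw;dst'
Delimiter: ';'
Split result: 'ehd', 'lw', 'dst'
Number of parts: 3


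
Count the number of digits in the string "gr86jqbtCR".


Input string: 'gr86jqbtCR'
Operation: count digit characters (0-9)
Scan: 'g', 'r', '8'(digit), '6'(digit), 'j', 'q', 'b', 't', 'C', 'R'
Digits found: 2
Result: 2


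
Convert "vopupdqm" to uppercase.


Input string: 'vopupdqm'
Operation: convert each letter to uppercase
Mapping: 'v'->'V', 'o'->'O', 'p'->'P', 'u'->'U', 'p'->'P', 'd'->'D', 'q'->'Q', 'm'->'M'
Result: VOPUPDQM


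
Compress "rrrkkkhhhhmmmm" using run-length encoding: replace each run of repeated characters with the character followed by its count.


Input: 'rrrkkkhhhhmmmm'
Operation: identify consecutive runs
Runs: 'rrr' -> r3, 'kkk' -> k3, 'hhhh' -> h4, 'mmmm' -> m4
Encoded: r3k3h4m4


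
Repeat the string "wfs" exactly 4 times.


Input string: 'wfs'
Operation: repeat 4 times
Concatenation: 'wfs' + 'wfs' + 'wfs' + 'wfs'
Result: wfswfswfswfs


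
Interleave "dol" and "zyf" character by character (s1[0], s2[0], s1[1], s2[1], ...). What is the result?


String 1: 'dol'
String 2: 'zyf'
Operation: alternate characters
Pairs: 'd'+'z', 'o'+'y', 'l'+'f'
Result: dzoylf


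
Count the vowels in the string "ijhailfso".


Input string: 'ijhailfso'
Operation: count vowels (a, e, i, o, u)
Scan: s[0]='i' (vowel), s[1]='j', s[2]='h', s[3]='a' (vowel), s[4]='i' (vowel), s[5]='l', s[6]='f', s[7]='s', s[8]='o' (vowel)
Vowels found: 4
Result: 4


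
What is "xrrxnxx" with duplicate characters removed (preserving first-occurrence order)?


Input: 'xrrxnxx'
Operation: keep first occurrence of each character
Scan: s[0]='x' new -> keep; s[1]='r' new -> keep; s[2]='r' seen -> skip; s[3]='x' seen -> skip; s[4]='n' new -> keep; s[5]='x' seen -> skip; s[6]='x' seen -> skip
Result: xrn


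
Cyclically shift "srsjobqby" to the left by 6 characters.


Input: 'srsjobqby', shift = 6
Operation: split at index 6 and swap parts
Front part s[0:6] = 'srsjob'
Back part s[6:] = 'qby'
Rotated = back + front = 'qby' + 'srsjob'
Result: qbysrsjob


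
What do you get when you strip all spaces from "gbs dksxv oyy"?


Input string: 'gbs dksxv oyy'
Operation: remove all spaces
Words: 'gbs', 'dksxv', 'oyy'
Join without spaces: gbsdksxvoyy


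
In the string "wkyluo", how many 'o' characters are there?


Input string: 'wkyluo'
Target character: 'o'
Scan each position: s[5]='o'
Matches found at indices: 5
Total: 1


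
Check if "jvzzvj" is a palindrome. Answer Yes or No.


Input string: 'jvzzvj'
Reversed: 'jvzzvj'
Compare pairs: s[0]='j' vs s[5]='j' (match), s[1]='v' vs s[4]='v' (match), s[2]='z' vs s[3]='z' (match)
Palindrome: Yes


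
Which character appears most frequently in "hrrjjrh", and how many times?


Input: 'hrrjjrh'
Operation: tally each character
Counts: 'h':2, 'j':2, 'r':3
Maximum: 'r' appears 3 times


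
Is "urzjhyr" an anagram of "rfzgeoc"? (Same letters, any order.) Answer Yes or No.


String 1: 'rfzgeoc' -> sorted: 'cefgorz'
String 2: 'urzjhyr' -> sorted: 'hjrruyz'
Compare sorted forms: 'cefgorz' != 'hjrruyz'
Anagram: No


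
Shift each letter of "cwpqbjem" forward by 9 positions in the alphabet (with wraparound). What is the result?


Input: 'cwpqbjem', shift = 9
Operation: for each letter, (position + 9) mod 26
Mapping: 'c'(2+9=11)->'l', 'w'(22+9=31, 31 mod 26=5)->'f', 'p'(15+9=24)->'y', 'q'(16+9=25)->'z', 'b'(1+9=10)->'k', 'j'(9+9=18)->'s', 'e'(4+9=13)->'n', 'm'(12+9=21)->'v'
Result: lfyzksnv


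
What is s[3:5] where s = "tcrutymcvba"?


Input string: 'tcrutymcvba'
Operation: slice [3:5]
Extract characters: s[3]='u', s[4]='t'
Result: ut


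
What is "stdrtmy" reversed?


Input string: 'stdrtmy'
Operation: reverse character order
Original order: 's' -> 't' -> 'd' -> 'r' -> 't' -> 'm' -> 'y'
Reversed order: 'y' -> 'm' -> 't' -> 'r' -> 'd' -> 't' -> 's'
Result: ymtrdts


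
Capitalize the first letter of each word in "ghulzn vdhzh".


Input string: 'ghulzn vdhzh'
Operation: capitalize first letter of each word
Word transformations: 'ghulzn'->'Ghulzn', 'vdhzh'->'Vdhzh'
Result: Ghulzn Vdhzh


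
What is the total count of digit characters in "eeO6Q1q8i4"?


Input string: 'eeO6Q1q8i4'
Operation: count digit characters (0-9)
Scan: 'e', 'e', 'O', '6'(digit), 'Q', '1'(digit), 'q', '8'(digit), 'i', '4'(digit)
Digits found: 4
Result: 4


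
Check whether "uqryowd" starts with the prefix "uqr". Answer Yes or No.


Input string: 'uqryowd'
Prefix to check: 'uqr'
First 3 characters of input: 'uqr'
Match: True
Result: Yes
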